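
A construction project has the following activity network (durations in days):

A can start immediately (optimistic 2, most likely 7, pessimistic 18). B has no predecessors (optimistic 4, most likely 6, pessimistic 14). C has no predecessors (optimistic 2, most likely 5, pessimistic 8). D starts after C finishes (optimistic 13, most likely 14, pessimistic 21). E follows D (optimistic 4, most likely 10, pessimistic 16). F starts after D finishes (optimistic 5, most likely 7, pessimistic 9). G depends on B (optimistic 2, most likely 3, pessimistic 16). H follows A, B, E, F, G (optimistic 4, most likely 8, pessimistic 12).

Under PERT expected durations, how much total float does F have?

te_A = (2 + 4·7 + 18)/6 = 48/6 = 8
te_B = (4 + 4·6 + 14)/6 = 42/6 = 7
te_C = (2 + 4·5 + 8)/6 = 30/6 = 5
te_D = (13 + 4·14 + 21)/6 = 90/6 = 15
te_E = (4 + 4·10 + 16)/6 = 60/6 = 10
te_F = (5 + 4·7 + 9)/6 = 42/6 = 7
te_G = (2 + 4·3 + 16)/6 = 30/6 = 5
te_H = (4 + 4·8 + 12)/6 = 48/6 = 8

Forward pass:
ES_A = 0; EF_A = 8
ES_B = 0; EF_B = 7
ES_C = 0; EF_C = 5
ES_D = 5; EF_D = 5+15 = 20
ES_E = 20; EF_E = 20+10 = 30
ES_F = 20; EF_F = 20+7 = 27
ES_G = 7; EF_G = 7+5 = 12
ES_H = max(EF_A=8, EF_B=7, EF_E=30, EF_F=27, EF_G=12) = 30; EF_H = 30+8 = 38
Expected project duration μ = 38 days. Critical path: C → D → E → H.

Backward pass:
LF_H = 38; LS_H = 38−8 = 30
LF_G = LS_H = 30; LS_G = 30−5 = 25
LF_F = LS_H = 30; LS_F = 30−7 = 23
LF_E = LS_H = 30; LS_E = 30−10 = 20
LF_D = min(LS_E=20, LS_F=23) = 20; LS_D = 20−15 = 5
LF_C = LS_D = 5; LS_C = 5−5 = 0
LF_B = min(LS_G=25, LS_H=30) = 25; LS_B = 25−7 = 18
LF_A = LS_H = 30; LS_A = 30−8 = 22
Slack_F = LS_F − ES_F = 23 − 20 = 3

3 days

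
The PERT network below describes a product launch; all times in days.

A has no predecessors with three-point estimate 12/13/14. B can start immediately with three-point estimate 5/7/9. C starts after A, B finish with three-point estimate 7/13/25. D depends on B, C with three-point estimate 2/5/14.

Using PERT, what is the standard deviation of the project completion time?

te_A = (12 + 4·13 + 14)/6 = 78/6 = 13; σ²_A = ((14−12)/6)² = 0.111
te_B = (5 + 4·7 + 9)/6 = 42/6 = 7; σ²_B = ((9−5)/6)² = 0.444
te_C = (7 + 4·13 + 25)/6 = 84/6 = 14; σ²_C = ((25−7)/6)² = 9.000
te_D = (2 + 4·5 + 14)/6 = 36/6 = 6; σ²_D = ((14−2)/6)² = 4.000

Forward pass:
ES_A = 0; EF_A = 13
ES_B = 0; EF_B = 7
ES_C = max(EF_A=13, EF_B=7) = 13; EF_C = 13+14 = 27
ES_D = max(EF_B=7, EF_C=27) = 27; EF_D = 27+6 = 33
Expected project duration μ = 33 days. Critical path: A → C → D.

Variance along critical path = 0.111 + 9.000 + 4.000 = 13.111
σ = √13.111 = 3.621 days

3.62 days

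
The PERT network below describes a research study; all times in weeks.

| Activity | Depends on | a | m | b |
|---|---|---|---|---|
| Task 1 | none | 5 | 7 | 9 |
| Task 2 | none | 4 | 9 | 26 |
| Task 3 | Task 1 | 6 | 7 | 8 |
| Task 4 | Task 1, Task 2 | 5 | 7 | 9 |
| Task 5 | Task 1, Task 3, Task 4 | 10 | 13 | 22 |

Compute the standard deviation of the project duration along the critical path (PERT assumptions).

te_Task 1 = (5 + 4·7 + 9)/6 = 42/6 = 7; σ²_Task 1 = ((9−5)/6)² = 0.444
te_Task 2 = (4 + 4·9 + 26)/6 = 66/6 = 11; σ²_Task 2 = ((26−4)/6)² = 13.444
te_Task 3 = (6 + 4·7 + 8)/6 = 42/6 = 7; σ²_Task 3 = ((8−6)/6)² = 0.111
te_Task 4 = (5 + 4·7 + 9)/6 = 42/6 = 7; σ²_Task 4 = ((9−5)/6)² = 0.444
te_Task 5 = (10 + 4·13 + 22)/6 = 84/6 = 14; σ²_Task 5 = ((22−10)/6)² = 4.000

Forward pass:
ES_Task 1 = 0; EF_Task 1 = 7
ES_Task 2 = 0; EF_Task 2 = 11
ES_Task 3 = 7; EF_Task 3 = 7+7 = 14
ES_Task 4 = max(EF_Task 1=7, EF_Task 2=11) = 11; EF_Task 4 = 11+7 = 18
ES_Task 5 = max(EF_Task 1=7, EF_Task 3=14, EF_Task 4=18) = 18; EF_Task 5 = 18+14 = 32
Expected project duration μ = 32 weeks. Critical path: Task 2 → Task 4 → Task 5.

Variance along critical path = 13.444 + 0.444 + 4.000 = 17.889
σ = √17.889 = 4.230 weeks

4.23 weeks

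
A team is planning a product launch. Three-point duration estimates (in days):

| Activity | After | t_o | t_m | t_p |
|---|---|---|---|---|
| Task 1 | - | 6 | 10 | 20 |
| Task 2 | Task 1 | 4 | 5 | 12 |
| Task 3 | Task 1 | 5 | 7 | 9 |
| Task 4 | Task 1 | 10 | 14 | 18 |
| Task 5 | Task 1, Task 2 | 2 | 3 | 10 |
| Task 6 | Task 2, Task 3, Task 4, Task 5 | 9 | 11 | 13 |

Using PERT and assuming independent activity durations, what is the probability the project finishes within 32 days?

0.074

te_Task 1 = (6 + 4·10 + 20)/6 = 66/6 = 11; σ²_Task 1 = ((20−6)/6)² = 5.444
te_Task 2 = (4 + 4·5 + 12)/6 = 36/6 = 6; σ²_Task 2 = ((12−4)/6)² = 1.778
te_Task 3 = (5 + 4·7 + 9)/6 = 42/6 = 7; σ²_Task 3 = ((9−5)/6)² = 0.444
te_Task 4 = (10 + 4·14 + 18)/6 = 84/6 = 14; σ²_Task 4 = ((18−10)/6)² = 1.778
te_Task 5 = (2 + 4·3 + 10)/6 = 24/6 = 4; σ²_Task 5 = ((10−2)/6)² = 1.778
te_Task 6 = (9 + 4·11 + 13)/6 = 66/6 = 11; σ²_Task 6 = ((13−9)/6)² = 0.444

Forward pass:
ES_Task 1 = 0; EF_Task 1 = 11
ES_Task 2 = 11; EF_Task 2 = 11+6 = 17
ES_Task 3 = 11; EF_Task 3 = 11+7 = 18
ES_Task 4 = 11; EF_Task 4 = 11+14 = 25
ES_Task 5 = max(EF_Task 1=11, EF_Task 2=17) = 17; EF_Task 5 = 17+4 = 21
ES_Task 6 = max(EF_Task 2=17, EF_Task 3=18, EF_Task 4=25, EF_Task 5=21) = 25; EF_Task 6 = 25+11 = 36
Expected project duration μ = 36 days. Critical path: Task 1 → Task 4 → Task 6.

Variance along critical path = 5.444 + 1.778 + 0.444 = 7.667; σ = √7.667 = 2.769 days.
Z = (32 − 36) / 2.769 = -1.445
P(T ≤ 32) = Φ(-1.445) ≈ 0.074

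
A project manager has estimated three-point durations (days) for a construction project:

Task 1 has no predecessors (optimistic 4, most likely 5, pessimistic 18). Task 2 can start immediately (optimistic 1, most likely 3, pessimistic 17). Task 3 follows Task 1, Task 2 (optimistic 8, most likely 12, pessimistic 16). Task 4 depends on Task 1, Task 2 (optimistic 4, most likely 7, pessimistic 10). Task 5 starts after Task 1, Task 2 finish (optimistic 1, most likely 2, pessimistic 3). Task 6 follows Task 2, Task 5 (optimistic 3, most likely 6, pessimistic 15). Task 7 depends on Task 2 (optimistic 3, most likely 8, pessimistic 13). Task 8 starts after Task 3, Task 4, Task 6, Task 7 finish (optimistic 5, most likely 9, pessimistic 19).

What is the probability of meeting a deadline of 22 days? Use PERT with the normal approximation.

0.025

te_Task 1 = (4 + 4·5 + 18)/6 = 42/6 = 7; σ²_Task 1 = ((18−4)/6)² = 5.444
te_Task 2 = (1 + 4·3 + 17)/6 = 30/6 = 5; σ²_Task 2 = ((17−1)/6)² = 7.111
te_Task 3 = (8 + 4·12 + 16)/6 = 72/6 = 12; σ²_Task 3 = ((16−8)/6)² = 1.778
te_Task 4 = (4 + 4·7 + 10)/6 = 42/6 = 7; σ²_Task 4 = ((10−4)/6)² = 1.000
te_Task 5 = (1 + 4·2 + 3)/6 = 12/6 = 2; σ²_Task 5 = ((3−1)/6)² = 0.111
te_Task 6 = (3 + 4·6 + 15)/6 = 42/6 = 7; σ²_Task 6 = ((15−3)/6)² = 4.000
te_Task 7 = (3 + 4·8 + 13)/6 = 48/6 = 8; σ²_Task 7 = ((13−3)/6)² = 2.778
te_Task 8 = (5 + 4·9 + 19)/6 = 60/6 = 10; σ²_Task 8 = ((19−5)/6)² = 5.444

Forward pass:
ES_Task 1 = 0; EF_Task 1 = 7
ES_Task 2 = 0; EF_Task 2 = 5
ES_Task 3 = max(EF_Task 1=7, EF_Task 2=5) = 7; EF_Task 3 = 7+12 = 19
ES_Task 4 = max(EF_Task 1=7, EF_Task 2=5) = 7; EF_Task 4 = 7+7 = 14
ES_Task 5 = max(EF_Task 1=7, EF_Task 2=5) = 7; EF_Task 5 = 7+2 = 9
ES_Task 6 = max(EF_Task 2=5, EF_Task 5=9) = 9; EF_Task 6 = 9+7 = 16
ES_Task 7 = 5; EF_Task 7 = 5+8 = 13
ES_Task 8 = max(EF_Task 3=19, EF_Task 4=14, EF_Task 6=16, EF_Task 7=13) = 19; EF_Task 8 = 19+10 = 29
Expected project duration μ = 29 days. Critical path: Task 1 → Task 3 → Task 8.

Variance along critical path = 5.444 + 1.778 + 5.444 = 12.667; σ = √12.667 = 3.559 days.
Z = (22 − 29) / 3.559 = -1.967
P(T ≤ 22) = Φ(-1.967) ≈ 0.025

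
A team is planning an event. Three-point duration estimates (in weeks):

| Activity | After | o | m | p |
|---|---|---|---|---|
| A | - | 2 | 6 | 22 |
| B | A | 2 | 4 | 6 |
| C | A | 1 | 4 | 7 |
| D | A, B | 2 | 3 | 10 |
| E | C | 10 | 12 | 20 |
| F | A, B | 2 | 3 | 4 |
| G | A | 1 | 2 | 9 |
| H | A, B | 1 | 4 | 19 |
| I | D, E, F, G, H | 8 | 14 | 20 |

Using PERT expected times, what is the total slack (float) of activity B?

te_A = (2 + 4·6 + 22)/6 = 48/6 = 8
te_B = (2 + 4·4 + 6)/6 = 24/6 = 4
te_C = (1 + 4·4 + 7)/6 = 24/6 = 4
te_D = (2 + 4·3 + 10)/6 = 24/6 = 4
te_E = (10 + 4·12 + 20)/6 = 78/6 = 13
te_F = (2 + 4·3 + 4)/6 = 18/6 = 3
te_G = (1 + 4·2 + 9)/6 = 18/6 = 3
te_H = (1 + 4·4 + 19)/6 = 36/6 = 6
te_I = (8 + 4·14 + 20)/6 = 84/6 = 14

Forward pass:
ES_A = 0; EF_A = 8
ES_B = 8; EF_B = 8+4 = 12
ES_C = 8; EF_C = 8+4 = 12
ES_D = max(EF_A=8, EF_B=12) = 12; EF_D = 12+4 = 16
ES_E = 12; EF_E = 12+13 = 25
ES_F = max(EF_A=8, EF_B=12) = 12; EF_F = 12+3 = 15
ES_G = 8; EF_G = 8+3 = 11
ES_H = max(EF_A=8, EF_B=12) = 12; EF_H = 12+6 = 18
ES_I = max(EF_D=16, EF_E=25, EF_F=15, EF_G=11, EF_H=18) = 25; EF_I = 25+14 = 39
Expected project duration μ = 39 weeks. Critical path: A → C → E → I.

Backward pass:
LF_I = 39; LS_I = 39−14 = 25
LF_H = LS_I = 25; LS_H = 25−6 = 19
LF_G = LS_I = 25; LS_G = 25−3 = 22
LF_F = LS_I = 25; LS_F = 25−3 = 22
LF_E = LS_I = 25; LS_E = 25−13 = 12
LF_D = LS_I = 25; LS_D = 25−4 = 21
LF_C = LS_E = 12; LS_C = 12−4 = 8
LF_B = min(LS_D=21, LS_F=22, LS_H=19) = 19; LS_B = 19−4 = 15
LF_A = min(LS_B=15, LS_C=8, LS_D=21, LS_F=22, LS_G=22, LS_H=19) = 8; LS_A = 8−8 = 0
Slack_B = LS_B − ES_B = 15 − 8 = 7

7 weeks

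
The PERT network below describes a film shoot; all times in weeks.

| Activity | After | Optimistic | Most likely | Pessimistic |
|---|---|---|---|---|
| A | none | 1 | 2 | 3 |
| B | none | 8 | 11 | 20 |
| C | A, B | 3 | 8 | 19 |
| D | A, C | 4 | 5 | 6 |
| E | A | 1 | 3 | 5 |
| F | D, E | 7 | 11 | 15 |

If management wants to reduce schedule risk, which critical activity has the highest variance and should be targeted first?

te_A = (1 + 4·2 + 3)/6 = 12/6 = 2; σ²_A = ((3−1)/6)² = 0.111
te_B = (8 + 4·11 + 20)/6 = 72/6 = 12; σ²_B = ((20−8)/6)² = 4.000
te_C = (3 + 4·8 + 19)/6 = 54/6 = 9; σ²_C = ((19−3)/6)² = 7.111
te_D = (4 + 4·5 + 6)/6 = 30/6 = 5; σ²_D = ((6−4)/6)² = 0.111
te_E = (1 + 4·3 + 5)/6 = 18/6 = 3; σ²_E = ((5−1)/6)² = 0.444
te_F = (7 + 4·11 + 15)/6 = 66/6 = 11; σ²_F = ((15−7)/6)² = 1.778

Forward pass:
ES_A = 0; EF_A = 2
ES_B = 0; EF_B = 12
ES_C = max(EF_A=2, EF_B=12) = 12; EF_C = 12+9 = 21
ES_D = max(EF_A=2, EF_C=21) = 21; EF_D = 21+5 = 26
ES_E = 2; EF_E = 2+3 = 5
ES_F = max(EF_D=26, EF_E=5) = 26; EF_F = 26+11 = 37
Expected project duration μ = 37 weeks. Critical path: B → C → D → F.

Variances on critical path: σ²_B=4.000, σ²_C=7.111, σ²_D=0.111, σ²_F=1.778.
Largest is σ²_C = 7.111.

C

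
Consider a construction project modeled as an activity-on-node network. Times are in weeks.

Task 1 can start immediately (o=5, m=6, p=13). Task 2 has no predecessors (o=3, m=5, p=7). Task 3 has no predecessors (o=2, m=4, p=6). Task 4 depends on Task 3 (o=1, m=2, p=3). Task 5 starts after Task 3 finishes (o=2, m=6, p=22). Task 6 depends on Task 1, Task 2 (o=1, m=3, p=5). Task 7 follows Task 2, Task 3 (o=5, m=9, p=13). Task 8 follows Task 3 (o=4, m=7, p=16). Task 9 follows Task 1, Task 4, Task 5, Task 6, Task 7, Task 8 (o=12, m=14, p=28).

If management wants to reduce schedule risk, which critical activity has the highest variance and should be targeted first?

Task 9

te_Task 1 = (5 + 4·6 + 13)/6 = 42/6 = 7; σ²_Task 1 = ((13−5)/6)² = 1.778
te_Task 2 = (3 + 4·5 + 7)/6 = 30/6 = 5; σ²_Task 2 = ((7−3)/6)² = 0.444
te_Task 3 = (2 + 4·4 + 6)/6 = 24/6 = 4; σ²_Task 3 = ((6−2)/6)² = 0.444
te_Task 4 = (1 + 4·2 + 3)/6 = 12/6 = 2; σ²_Task 4 = ((3−1)/6)² = 0.111
te_Task 5 = (2 + 4·6 + 22)/6 = 48/6 = 8; σ²_Task 5 = ((22−2)/6)² = 11.111
te_Task 6 = (1 + 4·3 + 5)/6 = 18/6 = 3; σ²_Task 6 = ((5−1)/6)² = 0.444
te_Task 7 = (5 + 4·9 + 13)/6 = 54/6 = 9; σ²_Task 7 = ((13−5)/6)² = 1.778
te_Task 8 = (4 + 4·7 + 16)/6 = 48/6 = 8; σ²_Task 8 = ((16−4)/6)² = 4.000
te_Task 9 = (12 + 4·14 + 28)/6 = 96/6 = 16; σ²_Task 9 = ((28−12)/6)² = 7.111

Forward pass:
ES_Task 1 = 0; EF_Task 1 = 7
ES_Task 2 = 0; EF_Task 2 = 5
ES_Task 3 = 0; EF_Task 3 = 4
ES_Task 4 = 4; EF_Task 4 = 4+2 = 6
ES_Task 5 = 4; EF_Task 5 = 4+8 = 12
ES_Task 6 = max(EF_Task 1=7, EF_Task 2=5) = 7; EF_Task 6 = 7+3 = 10
ES_Task 7 = max(EF_Task 2=5, EF_Task 3=4) = 5; EF_Task 7 = 5+9 = 14
ES_Task 8 = 4; EF_Task 8 = 4+8 = 12
ES_Task 9 = max(EF_Task 1=7, EF_Task 4=6, EF_Task 5=12, EF_Task 6=10, EF_Task 7=14, EF_Task 8=12) = 14; EF_Task 9 = 14+16 = 30
Expected project duration μ = 30 weeks. Critical path: Task 2 → Task 7 → Task 9.

Variances on critical path: σ²_Task 2=0.444, σ²_Task 7=1.778, σ²_Task 9=7.111.
Largest is σ²_Task 9 = 7.111.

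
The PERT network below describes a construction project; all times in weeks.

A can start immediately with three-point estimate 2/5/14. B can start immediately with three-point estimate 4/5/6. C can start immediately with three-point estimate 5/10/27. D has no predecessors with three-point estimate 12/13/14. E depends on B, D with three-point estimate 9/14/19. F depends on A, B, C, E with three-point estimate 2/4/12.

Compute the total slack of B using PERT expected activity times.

te_A = (2 + 4·5 + 14)/6 = 36/6 = 6
te_B = (4 + 4·5 + 6)/6 = 30/6 = 5
te_C = (5 + 4·10 + 27)/6 = 72/6 = 12
te_D = (12 + 4·13 + 14)/6 = 78/6 = 13
te_E = (9 + 4·14 + 19)/6 = 84/6 = 14
te_F = (2 + 4·4 + 12)/6 = 30/6 = 5

Forward pass:
ES_A = 0; EF_A = 6
ES_B = 0; EF_B = 5
ES_C = 0; EF_C = 12
ES_D = 0; EF_D = 13
ES_E = max(EF_B=5, EF_D=13) = 13; EF_E = 13+14 = 27
ES_F = max(EF_A=6, EF_B=5, EF_C=12, EF_E=27) = 27; EF_F = 27+5 = 32
Expected project duration μ = 32 weeks. Critical path: D → E → F.

Backward pass:
LF_F = 32; LS_F = 32−5 = 27
LF_E = LS_F = 27; LS_E = 27−14 = 13
LF_D = LS_E = 13; LS_D = 13−13 = 0
LF_C = LS_F = 27; LS_C = 27−12 = 15
LF_B = min(LS_E=13, LS_F=27) = 13; LS_B = 13−5 = 8
LF_A = LS_F = 27; LS_A = 27−6 = 21
Slack_B = LS_B − ES_B = 8 − 0 = 8

8 weeks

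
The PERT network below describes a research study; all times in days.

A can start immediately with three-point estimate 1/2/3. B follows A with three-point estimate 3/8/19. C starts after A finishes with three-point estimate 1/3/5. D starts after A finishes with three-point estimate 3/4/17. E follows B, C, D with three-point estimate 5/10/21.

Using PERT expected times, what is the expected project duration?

22 days

te_A = (1 + 4·2 + 3)/6 = 12/6 = 2
te_B = (3 + 4·8 + 19)/6 = 54/6 = 9
te_C = (1 + 4·3 + 5)/6 = 18/6 = 3
te_D = (3 + 4·4 + 17)/6 = 36/6 = 6
te_E = (5 + 4·10 + 21)/6 = 66/6 = 11

Forward pass:
ES_A = 0; EF_A = 2
ES_B = 2; EF_B = 2+9 = 11
ES_C = 2; EF_C = 2+3 = 5
ES_D = 2; EF_D = 2+6 = 8
ES_E = max(EF_B=11, EF_C=5, EF_D=8) = 11; EF_E = 11+11 = 22
Expected project duration μ = 22 days. Critical path: A → B → E.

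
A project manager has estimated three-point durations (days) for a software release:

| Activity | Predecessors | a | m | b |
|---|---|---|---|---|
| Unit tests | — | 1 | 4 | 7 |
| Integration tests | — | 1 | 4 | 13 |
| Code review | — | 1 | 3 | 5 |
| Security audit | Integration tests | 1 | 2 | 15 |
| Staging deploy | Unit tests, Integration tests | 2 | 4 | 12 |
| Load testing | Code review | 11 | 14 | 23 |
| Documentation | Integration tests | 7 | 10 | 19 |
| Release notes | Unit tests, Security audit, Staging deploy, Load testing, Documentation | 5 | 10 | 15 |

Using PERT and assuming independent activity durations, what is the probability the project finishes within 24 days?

te_Unit tests = (1 + 4·4 + 7)/6 = 24/6 = 4; σ²_Unit tests = ((7−1)/6)² = 1.000
te_Integration tests = (1 + 4·4 + 13)/6 = 30/6 = 5; σ²_Integration tests = ((13−1)/6)² = 4.000
te_Code review = (1 + 4·3 + 5)/6 = 18/6 = 3; σ²_Code review = ((5−1)/6)² = 0.444
te_Security audit = (1 + 4·2 + 15)/6 = 24/6 = 4; σ²_Security audit = ((15−1)/6)² = 5.444
te_Staging deploy = (2 + 4·4 + 12)/6 = 30/6 = 5; σ²_Staging deploy = ((12−2)/6)² = 2.778
te_Load testing = (11 + 4·14 + 23)/6 = 90/6 = 15; σ²_Load testing = ((23−11)/6)² = 4.000
te_Documentation = (7 + 4·10 + 19)/6 = 66/6 = 11; σ²_Documentation = ((19−7)/6)² = 4.000
te_Release notes = (5 + 4·10 + 15)/6 = 60/6 = 10; σ²_Release notes = ((15−5)/6)² = 2.778

Forward pass:
ES_Unit tests = 0; EF_Unit tests = 4
ES_Integration tests = 0; EF_Integration tests = 5
ES_Code review = 0; EF_Code review = 3
ES_Security audit = 5; EF_Security audit = 5+4 = 9
ES_Staging deploy = max(EF_Unit tests=4, EF_Integration tests=5) = 5; EF_Staging deploy = 5+5 = 10
ES_Load testing = 3; EF_Load testing = 3+15 = 18
ES_Documentation = 5; EF_Documentation = 5+11 = 16
ES_Release notes = max(EF_Unit tests=4, EF_Security audit=9, EF_Staging deploy=10, EF_Load testing=18, EF_Documentation=16) = 18; EF_Release notes = 18+10 = 28
Expected project duration μ = 28 days. Critical path: Code review → Load testing → Release notes.

Variance along critical path = 0.444 + 4.000 + 2.778 = 7.222; σ = √7.222 = 2.687 days.
Z = (24 − 28) / 2.687 = -1.488
P(T ≤ 24) = Φ(-1.488) ≈ 0.068

0.068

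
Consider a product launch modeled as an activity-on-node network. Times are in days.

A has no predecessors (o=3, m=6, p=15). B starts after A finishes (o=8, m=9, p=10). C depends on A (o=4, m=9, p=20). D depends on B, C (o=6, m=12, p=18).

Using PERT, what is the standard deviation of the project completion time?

3.89 days

te_A = (3 + 4·6 + 15)/6 = 42/6 = 7; σ²_A = ((15−3)/6)² = 4.000
te_B = (8 + 4·9 + 10)/6 = 54/6 = 9; σ²_B = ((10−8)/6)² = 0.111
te_C = (4 + 4·9 + 20)/6 = 60/6 = 10; σ²_C = ((20−4)/6)² = 7.111
te_D = (6 + 4·12 + 18)/6 = 72/6 = 12; σ²_D = ((18−6)/6)² = 4.000

Forward pass:
ES_A = 0; EF_A = 7
ES_B = 7; EF_B = 7+9 = 16
ES_C = 7; EF_C = 7+10 = 17
ES_D = max(EF_B=16, EF_C=17) = 17; EF_D = 17+12 = 29
Expected project duration μ = 29 days. Critical path: A → C → D.

Variance along critical path = 4.000 + 7.111 + 4.000 = 15.111
σ = √15.111 = 3.887 days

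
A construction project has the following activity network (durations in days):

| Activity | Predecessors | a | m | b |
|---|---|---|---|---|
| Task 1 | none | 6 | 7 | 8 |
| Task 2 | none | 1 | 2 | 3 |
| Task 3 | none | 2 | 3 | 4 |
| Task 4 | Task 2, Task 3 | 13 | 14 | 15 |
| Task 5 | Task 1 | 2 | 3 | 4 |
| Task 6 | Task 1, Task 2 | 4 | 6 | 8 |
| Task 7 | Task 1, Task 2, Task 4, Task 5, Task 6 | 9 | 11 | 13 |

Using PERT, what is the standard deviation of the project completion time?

te_Task 1 = (6 + 4·7 + 8)/6 = 42/6 = 7; σ²_Task 1 = ((8−6)/6)² = 0.111
te_Task 2 = (1 + 4·2 + 3)/6 = 12/6 = 2; σ²_Task 2 = ((3−1)/6)² = 0.111
te_Task 3 = (2 + 4·3 + 4)/6 = 18/6 = 3; σ²_Task 3 = ((4−2)/6)² = 0.111
te_Task 4 = (13 + 4·14 + 15)/6 = 84/6 = 14; σ²_Task 4 = ((15−13)/6)² = 0.111
te_Task 5 = (2 + 4·3 + 4)/6 = 18/6 = 3; σ²_Task 5 = ((4−2)/6)² = 0.111
te_Task 6 = (4 + 4·6 + 8)/6 = 36/6 = 6; σ²_Task 6 = ((8−4)/6)² = 0.444
te_Task 7 = (9 + 4·11 + 13)/6 = 66/6 = 11; σ²_Task 7 = ((13−9)/6)² = 0.444

Forward pass:
ES_Task 1 = 0; EF_Task 1 = 7
ES_Task 2 = 0; EF_Task 2 = 2
ES_Task 3 = 0; EF_Task 3 = 3
ES_Task 4 = max(EF_Task 2=2, EF_Task 3=3) = 3; EF_Task 4 = 3+14 = 17
ES_Task 5 = 7; EF_Task 5 = 7+3 = 10
ES_Task 6 = max(EF_Task 1=7, EF_Task 2=2) = 7; EF_Task 6 = 7+6 = 13
ES_Task 7 = max(EF_Task 1=7, EF_Task 2=2, EF_Task 4=17, EF_Task 5=10, EF_Task 6=13) = 17; EF_Task 7 = 17+11 = 28
Expected project duration μ = 28 days. Critical path: Task 3 → Task 4 → Task 7.

Variance along critical path = 0.111 + 0.111 + 0.444 = 0.667
σ = √0.667 = 0.816 days

0.82 days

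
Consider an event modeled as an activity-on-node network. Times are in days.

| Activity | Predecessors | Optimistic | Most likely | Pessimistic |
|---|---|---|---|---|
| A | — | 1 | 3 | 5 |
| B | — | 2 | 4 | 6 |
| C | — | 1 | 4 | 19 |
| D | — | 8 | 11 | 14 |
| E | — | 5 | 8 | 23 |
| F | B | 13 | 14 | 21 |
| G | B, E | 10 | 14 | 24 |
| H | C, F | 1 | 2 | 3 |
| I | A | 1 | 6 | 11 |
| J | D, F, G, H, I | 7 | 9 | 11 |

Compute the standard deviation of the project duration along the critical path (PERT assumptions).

3.86 days

te_A = (1 + 4·3 + 5)/6 = 18/6 = 3; σ²_A = ((5−1)/6)² = 0.444
te_B = (2 + 4·4 + 6)/6 = 24/6 = 4; σ²_B = ((6−2)/6)² = 0.444
te_C = (1 + 4·4 + 19)/6 = 36/6 = 6; σ²_C = ((19−1)/6)² = 9.000
te_D = (8 + 4·11 + 14)/6 = 66/6 = 11; σ²_D = ((14−8)/6)² = 1.000
te_E = (5 + 4·8 + 23)/6 = 60/6 = 10; σ²_E = ((23−5)/6)² = 9.000
te_F = (13 + 4·14 + 21)/6 = 90/6 = 15; σ²_F = ((21−13)/6)² = 1.778
te_G = (10 + 4·14 + 24)/6 = 90/6 = 15; σ²_G = ((24−10)/6)² = 5.444
te_H = (1 + 4·2 + 3)/6 = 12/6 = 2; σ²_H = ((3−1)/6)² = 0.111
te_I = (1 + 4·6 + 11)/6 = 36/6 = 6; σ²_I = ((11−1)/6)² = 2.778
te_J = (7 + 4·9 + 11)/6 = 54/6 = 9; σ²_J = ((11−7)/6)² = 0.444

Forward pass:
ES_A = 0; EF_A = 3
ES_B = 0; EF_B = 4
ES_C = 0; EF_C = 6
ES_D = 0; EF_D = 11
ES_E = 0; EF_E = 10
ES_F = 4; EF_F = 4+15 = 19
ES_G = max(EF_B=4, EF_E=10) = 10; EF_G = 10+15 = 25
ES_H = max(EF_C=6, EF_F=19) = 19; EF_H = 19+2 = 21
ES_I = 3; EF_I = 3+6 = 9
ES_J = max(EF_D=11, EF_F=19, EF_G=25, EF_H=21, EF_I=9) = 25; EF_J = 25+9 = 34
Expected project duration μ = 34 days. Critical path: E → G → J.

Variance along critical path = 9.000 + 5.444 + 0.444 = 14.889
σ = √14.889 = 3.859 days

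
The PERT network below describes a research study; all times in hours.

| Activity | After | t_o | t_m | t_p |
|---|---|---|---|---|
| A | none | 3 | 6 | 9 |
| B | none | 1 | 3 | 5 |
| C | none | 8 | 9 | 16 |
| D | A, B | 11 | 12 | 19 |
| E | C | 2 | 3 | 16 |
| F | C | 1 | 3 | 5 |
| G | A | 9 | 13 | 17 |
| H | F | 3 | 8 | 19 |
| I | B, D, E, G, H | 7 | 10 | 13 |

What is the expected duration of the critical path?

32 hours

te_A = (3 + 4·6 + 9)/6 = 36/6 = 6
te_B = (1 + 4·3 + 5)/6 = 18/6 = 3
te_C = (8 + 4·9 + 16)/6 = 60/6 = 10
te_D = (11 + 4·12 + 19)/6 = 78/6 = 13
te_E = (2 + 4·3 + 16)/6 = 30/6 = 5
te_F = (1 + 4·3 + 5)/6 = 18/6 = 3
te_G = (9 + 4·13 + 17)/6 = 78/6 = 13
te_H = (3 + 4·8 + 19)/6 = 54/6 = 9
te_I = (7 + 4·10 + 13)/6 = 60/6 = 10

Forward pass:
ES_A = 0; EF_A = 6
ES_B = 0; EF_B = 3
ES_C = 0; EF_C = 10
ES_D = max(EF_A=6, EF_B=3) = 6; EF_D = 6+13 = 19
ES_E = 10; EF_E = 10+5 = 15
ES_F = 10; EF_F = 10+3 = 13
ES_G = 6; EF_G = 6+13 = 19
ES_H = 13; EF_H = 13+9 = 22
ES_I = max(EF_B=3, EF_D=19, EF_E=15, EF_G=19, EF_H=22) = 22; EF_I = 22+10 = 32
Expected project duration μ = 32 hours. Critical path: C → F → H → I.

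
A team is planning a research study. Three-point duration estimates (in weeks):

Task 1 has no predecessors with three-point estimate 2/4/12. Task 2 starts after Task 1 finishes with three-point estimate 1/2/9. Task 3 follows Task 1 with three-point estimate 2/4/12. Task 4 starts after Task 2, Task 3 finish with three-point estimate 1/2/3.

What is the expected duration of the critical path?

te_Task 1 = (2 + 4·4 + 12)/6 = 30/6 = 5
te_Task 2 = (1 + 4·2 + 9)/6 = 18/6 = 3
te_Task 3 = (2 + 4·4 + 12)/6 = 30/6 = 5
te_Task 4 = (1 + 4·2 + 3)/6 = 12/6 = 2

Forward pass:
ES_Task 1 = 0; EF_Task 1 = 5
ES_Task 2 = 5; EF_Task 2 = 5+3 = 8
ES_Task 3 = 5; EF_Task 3 = 5+5 = 10
ES_Task 4 = max(EF_Task 2=8, EF_Task 3=10) = 10; EF_Task 4 = 10+2 = 12
Expected project duration μ = 12 weeks. Critical path: Task 1 → Task 3 → Task 4.

12 weeks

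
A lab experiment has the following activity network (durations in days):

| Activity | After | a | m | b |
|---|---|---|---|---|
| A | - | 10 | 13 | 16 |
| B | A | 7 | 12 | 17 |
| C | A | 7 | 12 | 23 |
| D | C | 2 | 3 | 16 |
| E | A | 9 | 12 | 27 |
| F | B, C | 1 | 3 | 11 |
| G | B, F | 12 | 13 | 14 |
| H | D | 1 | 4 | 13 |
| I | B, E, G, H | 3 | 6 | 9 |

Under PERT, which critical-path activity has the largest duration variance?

te_A = (10 + 4·13 + 16)/6 = 78/6 = 13; σ²_A = ((16−10)/6)² = 1.000
te_B = (7 + 4·12 + 17)/6 = 72/6 = 12; σ²_B = ((17−7)/6)² = 2.778
te_C = (7 + 4·12 + 23)/6 = 78/6 = 13; σ²_C = ((23−7)/6)² = 7.111
te_D = (2 + 4·3 + 16)/6 = 30/6 = 5; σ²_D = ((16−2)/6)² = 5.444
te_E = (9 + 4·12 + 27)/6 = 84/6 = 14; σ²_E = ((27−9)/6)² = 9.000
te_F = (1 + 4·3 + 11)/6 = 24/6 = 4; σ²_F = ((11−1)/6)² = 2.778
te_G = (12 + 4·13 + 14)/6 = 78/6 = 13; σ²_G = ((14−12)/6)² = 0.111
te_H = (1 + 4·4 + 13)/6 = 30/6 = 5; σ²_H = ((13−1)/6)² = 4.000
te_I = (3 + 4·6 + 9)/6 = 36/6 = 6; σ²_I = ((9−3)/6)² = 1.000

Forward pass:
ES_A = 0; EF_A = 13
ES_B = 13; EF_B = 13+12 = 25
ES_C = 13; EF_C = 13+13 = 26
ES_D = 26; EF_D = 26+5 = 31
ES_E = 13; EF_E = 13+14 = 27
ES_F = max(EF_B=25, EF_C=26) = 26; EF_F = 26+4 = 30
ES_G = max(EF_B=25, EF_F=30) = 30; EF_G = 30+13 = 43
ES_H = 31; EF_H = 31+5 = 36
ES_I = max(EF_B=25, EF_E=27, EF_G=43, EF_H=36) = 43; EF_I = 43+6 = 49
Expected project duration μ = 49 days. Critical path: A → C → F → G → I.

Variances on critical path: σ²_A=1.000, σ²_C=7.111, σ²_F=2.778, σ²_G=0.111, σ²_I=1.000.
Largest is σ²_C = 7.111.

C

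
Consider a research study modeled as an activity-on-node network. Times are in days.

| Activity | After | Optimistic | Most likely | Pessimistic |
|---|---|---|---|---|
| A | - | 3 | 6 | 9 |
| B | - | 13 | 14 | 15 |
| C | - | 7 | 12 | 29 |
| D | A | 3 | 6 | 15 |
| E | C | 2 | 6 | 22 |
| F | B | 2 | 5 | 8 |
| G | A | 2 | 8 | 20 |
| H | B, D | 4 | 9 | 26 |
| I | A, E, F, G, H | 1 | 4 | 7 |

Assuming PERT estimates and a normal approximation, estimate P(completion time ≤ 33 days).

0.853

te_A = (3 + 4·6 + 9)/6 = 36/6 = 6; σ²_A = ((9−3)/6)² = 1.000
te_B = (13 + 4·14 + 15)/6 = 84/6 = 14; σ²_B = ((15−13)/6)² = 0.111
te_C = (7 + 4·12 + 29)/6 = 84/6 = 14; σ²_C = ((29−7)/6)² = 13.444
te_D = (3 + 4·6 + 15)/6 = 42/6 = 7; σ²_D = ((15−3)/6)² = 4.000
te_E = (2 + 4·6 + 22)/6 = 48/6 = 8; σ²_E = ((22−2)/6)² = 11.111
te_F = (2 + 4·5 + 8)/6 = 30/6 = 5; σ²_F = ((8−2)/6)² = 1.000
te_G = (2 + 4·8 + 20)/6 = 54/6 = 9; σ²_G = ((20−2)/6)² = 9.000
te_H = (4 + 4·9 + 26)/6 = 66/6 = 11; σ²_H = ((26−4)/6)² = 13.444
te_I = (1 + 4·4 + 7)/6 = 24/6 = 4; σ²_I = ((7−1)/6)² = 1.000

Forward pass:
ES_A = 0; EF_A = 6
ES_B = 0; EF_B = 14
ES_C = 0; EF_C = 14
ES_D = 6; EF_D = 6+7 = 13
ES_E = 14; EF_E = 14+8 = 22
ES_F = 14; EF_F = 14+5 = 19
ES_G = 6; EF_G = 6+9 = 15
ES_H = max(EF_B=14, EF_D=13) = 14; EF_H = 14+11 = 25
ES_I = max(EF_A=6, EF_E=22, EF_F=19, EF_G=15, EF_H=25) = 25; EF_I = 25+4 = 29
Expected project duration μ = 29 days. Critical path: B → H → I.

Variance along critical path = 0.111 + 13.444 + 1.000 = 14.556; σ = √14.556 = 3.815 days.
Z = (33 − 29) / 3.815 = 1.048
P(T ≤ 33) = Φ(1.048) ≈ 0.853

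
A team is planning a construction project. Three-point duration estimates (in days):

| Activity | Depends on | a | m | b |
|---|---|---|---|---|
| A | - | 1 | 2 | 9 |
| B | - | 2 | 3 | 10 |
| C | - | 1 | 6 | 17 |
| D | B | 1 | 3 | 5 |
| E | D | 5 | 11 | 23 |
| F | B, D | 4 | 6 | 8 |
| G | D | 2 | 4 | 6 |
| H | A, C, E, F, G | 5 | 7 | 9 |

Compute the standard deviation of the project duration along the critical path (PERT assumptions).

te_A = (1 + 4·2 + 9)/6 = 18/6 = 3; σ²_A = ((9−1)/6)² = 1.778
te_B = (2 + 4·3 + 10)/6 = 24/6 = 4; σ²_B = ((10−2)/6)² = 1.778
te_C = (1 + 4·6 + 17)/6 = 42/6 = 7; σ²_C = ((17−1)/6)² = 7.111
te_D = (1 + 4·3 + 5)/6 = 18/6 = 3; σ²_D = ((5−1)/6)² = 0.444
te_E = (5 + 4·11 + 23)/6 = 72/6 = 12; σ²_E = ((23−5)/6)² = 9.000
te_F = (4 + 4·6 + 8)/6 = 36/6 = 6; σ²_F = ((8−4)/6)² = 0.444
te_G = (2 + 4·4 + 6)/6 = 24/6 = 4; σ²_G = ((6−2)/6)² = 0.444
te_H = (5 + 4·7 + 9)/6 = 42/6 = 7; σ²_H = ((9−5)/6)² = 0.444

Forward pass:
ES_A = 0; EF_A = 3
ES_B = 0; EF_B = 4
ES_C = 0; EF_C = 7
ES_D = 4; EF_D = 4+3 = 7
ES_E = 7; EF_E = 7+12 = 19
ES_F = max(EF_B=4, EF_D=7) = 7; EF_F = 7+6 = 13
ES_G = 7; EF_G = 7+4 = 11
ES_H = max(EF_A=3, EF_C=7, EF_E=19, EF_F=13, EF_G=11) = 19; EF_H = 19+7 = 26
Expected project duration μ = 26 days. Critical path: B → D → E → H.

Variance along critical path = 1.778 + 0.444 + 9.000 + 0.444 = 11.667
σ = √11.667 = 3.416 days

3.42 days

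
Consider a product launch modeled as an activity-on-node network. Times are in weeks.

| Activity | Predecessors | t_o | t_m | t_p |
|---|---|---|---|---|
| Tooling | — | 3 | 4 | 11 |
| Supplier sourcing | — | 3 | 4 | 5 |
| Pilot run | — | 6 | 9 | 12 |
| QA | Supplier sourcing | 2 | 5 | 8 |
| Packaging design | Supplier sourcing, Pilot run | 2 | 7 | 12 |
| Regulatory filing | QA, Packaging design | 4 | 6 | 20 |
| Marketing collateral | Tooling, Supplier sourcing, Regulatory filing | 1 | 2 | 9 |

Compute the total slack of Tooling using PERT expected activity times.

19 weeks

te_Tooling = (3 + 4·4 + 11)/6 = 30/6 = 5
te_Supplier sourcing = (3 + 4·4 + 5)/6 = 24/6 = 4
te_Pilot run = (6 + 4·9 + 12)/6 = 54/6 = 9
te_QA = (2 + 4·5 + 8)/6 = 30/6 = 5
te_Packaging design = (2 + 4·7 + 12)/6 = 42/6 = 7
te_Regulatory filing = (4 + 4·6 + 20)/6 = 48/6 = 8
te_Marketing collateral = (1 + 4·2 + 9)/6 = 18/6 = 3

Forward pass:
ES_Tooling = 0; EF_Tooling = 5
ES_Supplier sourcing = 0; EF_Supplier sourcing = 4
ES_Pilot run = 0; EF_Pilot run = 9
ES_QA = 4; EF_QA = 4+5 = 9
ES_Packaging design = max(EF_Supplier sourcing=4, EF_Pilot run=9) = 9; EF_Packaging design = 9+7 = 16
ES_Regulatory filing = max(EF_QA=9, EF_Packaging design=16) = 16; EF_Regulatory filing = 16+8 = 24
ES_Marketing collateral = max(EF_Tooling=5, EF_Supplier sourcing=4, EF_Regulatory filing=24) = 24; EF_Marketing collateral = 24+3 = 27
Expected project duration μ = 27 weeks. Critical path: Pilot run → Packaging design → Regulatory filing → Marketing collateral.

Backward pass:
LF_Marketing collateral = 27; LS_Marketing collateral = 27−3 = 24
LF_Regulatory filing = LS_Marketing collateral = 24; LS_Regulatory filing = 24−8 = 16
LF_Packaging design = LS_Regulatory filing = 16; LS_Packaging design = 16−7 = 9
LF_QA = LS_Regulatory filing = 16; LS_QA = 16−5 = 11
LF_Pilot run = LS_Packaging design = 9; LS_Pilot run = 9−9 = 0
LF_Supplier sourcing = min(LS_QA=11, LS_Packaging design=9, LS_Marketing collateral=24) = 9; LS_Supplier sourcing = 9−4 = 5
LF_Tooling = LS_Marketing collateral = 24; LS_Tooling = 24−5 = 19
Slack_Tooling = LS_Tooling − ES_Tooling = 19 − 0 = 19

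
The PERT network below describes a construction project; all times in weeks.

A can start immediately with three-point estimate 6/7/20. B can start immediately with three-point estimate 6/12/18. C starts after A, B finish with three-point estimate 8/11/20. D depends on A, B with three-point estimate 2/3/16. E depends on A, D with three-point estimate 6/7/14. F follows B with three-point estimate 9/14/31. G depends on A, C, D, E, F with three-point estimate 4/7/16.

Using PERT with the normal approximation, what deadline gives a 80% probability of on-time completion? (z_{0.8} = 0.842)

te_A = (6 + 4·7 + 20)/6 = 54/6 = 9; σ²_A = ((20−6)/6)² = 5.444
te_B = (6 + 4·12 + 18)/6 = 72/6 = 12; σ²_B = ((18−6)/6)² = 4.000
te_C = (8 + 4·11 + 20)/6 = 72/6 = 12; σ²_C = ((20−8)/6)² = 4.000
te_D = (2 + 4·3 + 16)/6 = 30/6 = 5; σ²_D = ((16−2)/6)² = 5.444
te_E = (6 + 4·7 + 14)/6 = 48/6 = 8; σ²_E = ((14−6)/6)² = 1.778
te_F = (9 + 4·14 + 31)/6 = 96/6 = 16; σ²_F = ((31−9)/6)² = 13.444
te_G = (4 + 4·7 + 16)/6 = 48/6 = 8; σ²_G = ((16−4)/6)² = 4.000

Forward pass:
ES_A = 0; EF_A = 9
ES_B = 0; EF_B = 12
ES_C = max(EF_A=9, EF_B=12) = 12; EF_C = 12+12 = 24
ES_D = max(EF_A=9, EF_B=12) = 12; EF_D = 12+5 = 17
ES_E = max(EF_A=9, EF_D=17) = 17; EF_E = 17+8 = 25
ES_F = 12; EF_F = 12+16 = 28
ES_G = max(EF_A=9, EF_C=24, EF_D=17, EF_E=25, EF_F=28) = 28; EF_G = 28+8 = 36
Expected project duration μ = 36 weeks. Critical path: B → F → G.

Variance along critical path = 4.000 + 13.444 + 4.000 = 21.444; σ = 4.631 weeks.
D = μ + z·σ = 36 + 0.842·4.631 = 39.9 weeks

39.9 weeks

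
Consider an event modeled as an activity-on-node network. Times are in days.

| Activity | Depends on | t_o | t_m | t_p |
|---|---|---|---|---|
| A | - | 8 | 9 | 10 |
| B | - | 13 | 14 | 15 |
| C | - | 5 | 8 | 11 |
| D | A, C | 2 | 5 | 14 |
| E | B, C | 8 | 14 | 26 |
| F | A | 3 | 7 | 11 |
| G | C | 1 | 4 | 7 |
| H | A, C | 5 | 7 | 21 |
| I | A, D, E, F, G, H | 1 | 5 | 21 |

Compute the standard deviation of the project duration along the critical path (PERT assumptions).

4.50 days

te_A = (8 + 4·9 + 10)/6 = 54/6 = 9; σ²_A = ((10−8)/6)² = 0.111
te_B = (13 + 4·14 + 15)/6 = 84/6 = 14; σ²_B = ((15−13)/6)² = 0.111
te_C = (5 + 4·8 + 11)/6 = 48/6 = 8; σ²_C = ((11−5)/6)² = 1.000
te_D = (2 + 4·5 + 14)/6 = 36/6 = 6; σ²_D = ((14−2)/6)² = 4.000
te_E = (8 + 4·14 + 26)/6 = 90/6 = 15; σ²_E = ((26−8)/6)² = 9.000
te_F = (3 + 4·7 + 11)/6 = 42/6 = 7; σ²_F = ((11−3)/6)² = 1.778
te_G = (1 + 4·4 + 7)/6 = 24/6 = 4; σ²_G = ((7−1)/6)² = 1.000
te_H = (5 + 4·7 + 21)/6 = 54/6 = 9; σ²_H = ((21−5)/6)² = 7.111
te_I = (1 + 4·5 + 21)/6 = 42/6 = 7; σ²_I = ((21−1)/6)² = 11.111

Forward pass:
ES_A = 0; EF_A = 9
ES_B = 0; EF_B = 14
ES_C = 0; EF_C = 8
ES_D = max(EF_A=9, EF_C=8) = 9; EF_D = 9+6 = 15
ES_E = max(EF_B=14, EF_C=8) = 14; EF_E = 14+15 = 29
ES_F = 9; EF_F = 9+7 = 16
ES_G = 8; EF_G = 8+4 = 12
ES_H = max(EF_A=9, EF_C=8) = 9; EF_H = 9+9 = 18
ES_I = max(EF_A=9, EF_D=15, EF_E=29, EF_F=16, EF_G=12, EF_H=18) = 29; EF_I = 29+7 = 36
Expected project duration μ = 36 days. Critical path: B → E → I.

Variance along critical path = 0.111 + 9.000 + 11.111 = 20.222
σ = √20.222 = 4.497 days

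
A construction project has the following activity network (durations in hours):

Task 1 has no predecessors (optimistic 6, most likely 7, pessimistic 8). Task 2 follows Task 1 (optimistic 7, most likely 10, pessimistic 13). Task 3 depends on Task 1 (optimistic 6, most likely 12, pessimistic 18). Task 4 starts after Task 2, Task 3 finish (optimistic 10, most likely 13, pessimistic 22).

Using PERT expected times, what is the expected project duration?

te_Task 1 = (6 + 4·7 + 8)/6 = 42/6 = 7
te_Task 2 = (7 + 4·10 + 13)/6 = 60/6 = 10
te_Task 3 = (6 + 4·12 + 18)/6 = 72/6 = 12
te_Task 4 = (10 + 4·13 + 22)/6 = 84/6 = 14

Forward pass:
ES_Task 1 = 0; EF_Task 1 = 7
ES_Task 2 = 7; EF_Task 2 = 7+10 = 17
ES_Task 3 = 7; EF_Task 3 = 7+12 = 19
ES_Task 4 = max(EF_Task 2=17, EF_Task 3=19) = 19; EF_Task 4 = 19+14 = 33
Expected project duration μ = 33 hours. Critical path: Task 1 → Task 3 → Task 4.

33 hours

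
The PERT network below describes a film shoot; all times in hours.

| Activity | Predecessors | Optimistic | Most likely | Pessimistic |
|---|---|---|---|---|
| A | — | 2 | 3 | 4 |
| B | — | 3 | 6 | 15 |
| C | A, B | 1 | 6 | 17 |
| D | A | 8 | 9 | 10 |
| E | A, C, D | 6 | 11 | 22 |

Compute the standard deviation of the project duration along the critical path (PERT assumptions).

4.27 hours

te_A = (2 + 4·3 + 4)/6 = 18/6 = 3; σ²_A = ((4−2)/6)² = 0.111
te_B = (3 + 4·6 + 15)/6 = 42/6 = 7; σ²_B = ((15−3)/6)² = 4.000
te_C = (1 + 4·6 + 17)/6 = 42/6 = 7; σ²_C = ((17−1)/6)² = 7.111
te_D = (8 + 4·9 + 10)/6 = 54/6 = 9; σ²_D = ((10−8)/6)² = 0.111
te_E = (6 + 4·11 + 22)/6 = 72/6 = 12; σ²_E = ((22−6)/6)² = 7.111

Forward pass:
ES_A = 0; EF_A = 3
ES_B = 0; EF_B = 7
ES_C = max(EF_A=3, EF_B=7) = 7; EF_C = 7+7 = 14
ES_D = 3; EF_D = 3+9 = 12
ES_E = max(EF_A=3, EF_C=14, EF_D=12) = 14; EF_E = 14+12 = 26
Expected project duration μ = 26 hours. Critical path: B → C → E.

Variance along critical path = 4.000 + 7.111 + 7.111 = 18.222
σ = √18.222 = 4.269 hours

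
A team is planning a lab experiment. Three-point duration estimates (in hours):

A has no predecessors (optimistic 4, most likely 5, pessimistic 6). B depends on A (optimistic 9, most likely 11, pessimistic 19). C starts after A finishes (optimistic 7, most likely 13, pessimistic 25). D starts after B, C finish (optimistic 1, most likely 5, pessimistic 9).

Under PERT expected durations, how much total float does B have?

2 hours

te_A = (4 + 4·5 + 6)/6 = 30/6 = 5
te_B = (9 + 4·11 + 19)/6 = 72/6 = 12
te_C = (7 + 4·13 + 25)/6 = 84/6 = 14
te_D = (1 + 4·5 + 9)/6 = 30/6 = 5

Forward pass:
ES_A = 0; EF_A = 5
ES_B = 5; EF_B = 5+12 = 17
ES_C = 5; EF_C = 5+14 = 19
ES_D = max(EF_B=17, EF_C=19) = 19; EF_D = 19+5 = 24
Expected project duration μ = 24 hours. Critical path: A → C → D.

Backward pass:
LF_D = 24; LS_D = 24−5 = 19
LF_C = LS_D = 19; LS_C = 19−14 = 5
LF_B = LS_D = 19; LS_B = 19−12 = 7
LF_A = min(LS_B=7, LS_C=5) = 5; LS_A = 5−5 = 0
Slack_B = LS_B − ES_B = 7 − 5 = 2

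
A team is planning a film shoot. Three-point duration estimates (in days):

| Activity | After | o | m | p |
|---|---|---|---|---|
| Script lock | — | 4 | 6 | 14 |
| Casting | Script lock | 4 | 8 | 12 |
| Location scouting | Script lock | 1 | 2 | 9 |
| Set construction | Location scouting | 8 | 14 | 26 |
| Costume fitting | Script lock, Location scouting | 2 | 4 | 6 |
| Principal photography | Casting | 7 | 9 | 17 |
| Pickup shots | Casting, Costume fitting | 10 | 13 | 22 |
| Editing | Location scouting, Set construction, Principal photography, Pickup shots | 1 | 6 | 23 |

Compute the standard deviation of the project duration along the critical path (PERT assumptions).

4.69 days

te_Script lock = (4 + 4·6 + 14)/6 = 42/6 = 7; σ²_Script lock = ((14−4)/6)² = 2.778
te_Casting = (4 + 4·8 + 12)/6 = 48/6 = 8; σ²_Casting = ((12−4)/6)² = 1.778
te_Location scouting = (1 + 4·2 + 9)/6 = 18/6 = 3; σ²_Location scouting = ((9−1)/6)² = 1.778
te_Set construction = (8 + 4·14 + 26)/6 = 90/6 = 15; σ²_Set construction = ((26−8)/6)² = 9.000
te_Costume fitting = (2 + 4·4 + 6)/6 = 24/6 = 4; σ²_Costume fitting = ((6−2)/6)² = 0.444
te_Principal photography = (7 + 4·9 + 17)/6 = 60/6 = 10; σ²_Principal photography = ((17−7)/6)² = 2.778
te_Pickup shots = (10 + 4·13 + 22)/6 = 84/6 = 14; σ²_Pickup shots = ((22−10)/6)² = 4.000
te_Editing = (1 + 4·6 + 23)/6 = 48/6 = 8; σ²_Editing = ((23−1)/6)² = 13.444

Forward pass:
ES_Script lock = 0; EF_Script lock = 7
ES_Casting = 7; EF_Casting = 7+8 = 15
ES_Location scouting = 7; EF_Location scouting = 7+3 = 10
ES_Set construction = 10; EF_Set construction = 10+15 = 25
ES_Costume fitting = max(EF_Script lock=7, EF_Location scouting=10) = 10; EF_Costume fitting = 10+4 = 14
ES_Principal photography = 15; EF_Principal photography = 15+10 = 25
ES_Pickup shots = max(EF_Casting=15, EF_Costume fitting=14) = 15; EF_Pickup shots = 15+14 = 29
ES_Editing = max(EF_Location scouting=10, EF_Set construction=25, EF_Principal photography=25, EF_Pickup shots=29) = 29; EF_Editing = 29+8 = 37
Expected project duration μ = 37 days. Critical path: Script lock → Casting → Pickup shots → Editing.

Variance along critical path = 2.778 + 1.778 + 4.000 + 13.444 = 22.000
σ = √22.000 = 4.690 days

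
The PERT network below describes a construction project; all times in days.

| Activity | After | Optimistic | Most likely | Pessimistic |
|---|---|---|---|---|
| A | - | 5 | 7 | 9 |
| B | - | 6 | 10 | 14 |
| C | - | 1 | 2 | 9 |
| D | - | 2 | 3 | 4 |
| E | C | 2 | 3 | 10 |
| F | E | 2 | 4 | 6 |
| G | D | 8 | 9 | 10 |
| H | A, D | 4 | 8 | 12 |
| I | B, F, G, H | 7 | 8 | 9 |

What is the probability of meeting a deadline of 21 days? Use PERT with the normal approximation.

te_A = (5 + 4·7 + 9)/6 = 42/6 = 7; σ²_A = ((9−5)/6)² = 0.444
te_B = (6 + 4·10 + 14)/6 = 60/6 = 10; σ²_B = ((14−6)/6)² = 1.778
te_C = (1 + 4·2 + 9)/6 = 18/6 = 3; σ²_C = ((9−1)/6)² = 1.778
te_D = (2 + 4·3 + 4)/6 = 18/6 = 3; σ²_D = ((4−2)/6)² = 0.111
te_E = (2 + 4·3 + 10)/6 = 24/6 = 4; σ²_E = ((10−2)/6)² = 1.778
te_F = (2 + 4·4 + 6)/6 = 24/6 = 4; σ²_F = ((6−2)/6)² = 0.444
te_G = (8 + 4·9 + 10)/6 = 54/6 = 9; σ²_G = ((10−8)/6)² = 0.111
te_H = (4 + 4·8 + 12)/6 = 48/6 = 8; σ²_H = ((12−4)/6)² = 1.778
te_I = (7 + 4·8 + 9)/6 = 48/6 = 8; σ²_I = ((9−7)/6)² = 0.111

Forward pass:
ES_A = 0; EF_A = 7
ES_B = 0; EF_B = 10
ES_C = 0; EF_C = 3
ES_D = 0; EF_D = 3
ES_E = 3; EF_E = 3+4 = 7
ES_F = 7; EF_F = 7+4 = 11
ES_G = 3; EF_G = 3+9 = 12
ES_H = max(EF_A=7, EF_D=3) = 7; EF_H = 7+8 = 15
ES_I = max(EF_B=10, EF_F=11, EF_G=12, EF_H=15) = 15; EF_I = 15+8 = 23
Expected project duration μ = 23 days. Critical path: A → H → I.

Variance along critical path = 0.444 + 1.778 + 0.111 = 2.333; σ = √2.333 = 1.528 days.
Z = (21 − 23) / 1.528 = -1.309
P(T ≤ 21) = Φ(-1.309) ≈ 0.095

0.095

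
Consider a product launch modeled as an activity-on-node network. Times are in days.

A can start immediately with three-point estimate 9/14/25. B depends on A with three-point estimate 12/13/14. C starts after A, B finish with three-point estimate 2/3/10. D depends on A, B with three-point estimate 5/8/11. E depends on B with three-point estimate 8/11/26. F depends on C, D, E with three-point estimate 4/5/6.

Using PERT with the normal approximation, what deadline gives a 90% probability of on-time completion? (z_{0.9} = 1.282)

51.2 days

te_A = (9 + 4·14 + 25)/6 = 90/6 = 15; σ²_A = ((25−9)/6)² = 7.111
te_B = (12 + 4·13 + 14)/6 = 78/6 = 13; σ²_B = ((14−12)/6)² = 0.111
te_C = (2 + 4·3 + 10)/6 = 24/6 = 4; σ²_C = ((10−2)/6)² = 1.778
te_D = (5 + 4·8 + 11)/6 = 48/6 = 8; σ²_D = ((11−5)/6)² = 1.000
te_E = (8 + 4·11 + 26)/6 = 78/6 = 13; σ²_E = ((26−8)/6)² = 9.000
te_F = (4 + 4·5 + 6)/6 = 30/6 = 5; σ²_F = ((6−4)/6)² = 0.111

Forward pass:
ES_A = 0; EF_A = 15
ES_B = 15; EF_B = 15+13 = 28
ES_C = max(EF_A=15, EF_B=28) = 28; EF_C = 28+4 = 32
ES_D = max(EF_A=15, EF_B=28) = 28; EF_D = 28+8 = 36
ES_E = 28; EF_E = 28+13 = 41
ES_F = max(EF_C=32, EF_D=36, EF_E=41) = 41; EF_F = 41+5 = 46
Expected project duration μ = 46 days. Critical path: A → B → E → F.

Variance along critical path = 7.111 + 0.111 + 9.000 + 0.111 = 16.333; σ = 4.041 days.
D = μ + z·σ = 46 + 1.282·4.041 = 51.2 days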